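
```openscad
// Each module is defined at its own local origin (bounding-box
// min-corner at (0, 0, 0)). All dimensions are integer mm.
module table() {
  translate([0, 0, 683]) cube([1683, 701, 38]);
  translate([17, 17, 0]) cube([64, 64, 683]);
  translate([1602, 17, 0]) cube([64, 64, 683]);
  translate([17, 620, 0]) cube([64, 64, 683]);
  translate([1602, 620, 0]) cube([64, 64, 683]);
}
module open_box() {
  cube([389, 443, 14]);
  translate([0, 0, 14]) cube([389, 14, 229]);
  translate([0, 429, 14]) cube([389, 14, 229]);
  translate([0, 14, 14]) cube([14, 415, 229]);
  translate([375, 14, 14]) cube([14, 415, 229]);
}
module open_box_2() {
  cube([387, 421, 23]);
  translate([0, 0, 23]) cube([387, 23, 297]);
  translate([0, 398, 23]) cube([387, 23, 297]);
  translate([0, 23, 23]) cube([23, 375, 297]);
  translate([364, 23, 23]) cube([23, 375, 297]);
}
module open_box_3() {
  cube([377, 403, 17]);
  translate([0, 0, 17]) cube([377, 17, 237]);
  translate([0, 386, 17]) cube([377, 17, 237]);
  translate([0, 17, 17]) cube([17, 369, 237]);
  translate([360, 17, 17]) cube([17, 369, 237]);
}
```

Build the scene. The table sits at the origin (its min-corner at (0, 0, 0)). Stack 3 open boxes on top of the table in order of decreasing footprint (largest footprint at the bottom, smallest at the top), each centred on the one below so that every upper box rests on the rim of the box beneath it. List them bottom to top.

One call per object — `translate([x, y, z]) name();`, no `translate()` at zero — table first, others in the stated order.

table();
translate([647, 129, 721]) open_box();
translate([648, 140, 964]) open_box_2();
translate([653, 149, 1284]) open_box_3();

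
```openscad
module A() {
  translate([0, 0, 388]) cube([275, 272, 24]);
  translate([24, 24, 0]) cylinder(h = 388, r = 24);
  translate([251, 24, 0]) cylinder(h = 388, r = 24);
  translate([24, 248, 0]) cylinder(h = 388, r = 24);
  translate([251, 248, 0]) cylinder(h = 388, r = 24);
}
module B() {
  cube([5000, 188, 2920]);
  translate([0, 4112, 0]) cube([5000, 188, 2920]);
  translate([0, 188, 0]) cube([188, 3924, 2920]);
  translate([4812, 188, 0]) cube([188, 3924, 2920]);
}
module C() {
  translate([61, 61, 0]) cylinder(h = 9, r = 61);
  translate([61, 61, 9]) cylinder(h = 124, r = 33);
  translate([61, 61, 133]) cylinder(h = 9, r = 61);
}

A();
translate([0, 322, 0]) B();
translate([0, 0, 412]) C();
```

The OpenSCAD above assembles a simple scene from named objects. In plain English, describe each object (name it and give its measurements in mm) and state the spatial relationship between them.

A is a four-legged stool. The seat is 275×272 mm, 24 mm thick, top at z = 412 mm. It stands on four round legs, each 48 mm in diameter, from z = 0 to the seat underside, each leg's axis is inset half a diameter from the nearest pair of seat edges (so the leg's bounding box is flush with the corner).

B is a box-shaped house frame (walls only): outside footprint 5000×4300 mm, wall height 2920 mm, wall thickness 188 mm. The two y-facing walls run the full x-width; the two x-facing walls fit between the inner faces of the y-facing walls.

C is a spool: two coaxial disc flanges of radius 61 mm and thickness 9 mm, joined by a core cylinder of radius 33 mm and height 124 mm. The lower flange rests on z = 0 and the three cylinders share a vertical axis.

The house frame is on the floor beside the stool on its +y side. The spool is on top of the stool.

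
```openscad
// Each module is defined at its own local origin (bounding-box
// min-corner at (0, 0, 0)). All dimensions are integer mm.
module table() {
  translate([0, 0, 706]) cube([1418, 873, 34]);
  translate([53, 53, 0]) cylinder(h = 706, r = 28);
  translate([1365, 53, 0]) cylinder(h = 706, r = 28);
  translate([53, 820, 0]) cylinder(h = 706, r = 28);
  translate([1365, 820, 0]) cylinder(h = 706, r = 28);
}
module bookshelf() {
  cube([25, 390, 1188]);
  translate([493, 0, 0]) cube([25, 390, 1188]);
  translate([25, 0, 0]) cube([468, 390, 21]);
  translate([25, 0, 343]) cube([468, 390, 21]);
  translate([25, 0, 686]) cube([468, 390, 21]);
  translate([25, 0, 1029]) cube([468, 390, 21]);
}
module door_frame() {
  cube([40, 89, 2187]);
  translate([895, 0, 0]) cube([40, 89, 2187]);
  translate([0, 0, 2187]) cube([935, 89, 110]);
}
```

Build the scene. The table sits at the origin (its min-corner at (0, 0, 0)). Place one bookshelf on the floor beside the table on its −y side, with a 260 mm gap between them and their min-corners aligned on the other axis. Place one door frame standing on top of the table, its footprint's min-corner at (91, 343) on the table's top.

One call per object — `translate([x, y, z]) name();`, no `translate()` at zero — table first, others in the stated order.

table();
translate([0, -650, 0]) bookshelf();
translate([91, 343, 740]) door_frame();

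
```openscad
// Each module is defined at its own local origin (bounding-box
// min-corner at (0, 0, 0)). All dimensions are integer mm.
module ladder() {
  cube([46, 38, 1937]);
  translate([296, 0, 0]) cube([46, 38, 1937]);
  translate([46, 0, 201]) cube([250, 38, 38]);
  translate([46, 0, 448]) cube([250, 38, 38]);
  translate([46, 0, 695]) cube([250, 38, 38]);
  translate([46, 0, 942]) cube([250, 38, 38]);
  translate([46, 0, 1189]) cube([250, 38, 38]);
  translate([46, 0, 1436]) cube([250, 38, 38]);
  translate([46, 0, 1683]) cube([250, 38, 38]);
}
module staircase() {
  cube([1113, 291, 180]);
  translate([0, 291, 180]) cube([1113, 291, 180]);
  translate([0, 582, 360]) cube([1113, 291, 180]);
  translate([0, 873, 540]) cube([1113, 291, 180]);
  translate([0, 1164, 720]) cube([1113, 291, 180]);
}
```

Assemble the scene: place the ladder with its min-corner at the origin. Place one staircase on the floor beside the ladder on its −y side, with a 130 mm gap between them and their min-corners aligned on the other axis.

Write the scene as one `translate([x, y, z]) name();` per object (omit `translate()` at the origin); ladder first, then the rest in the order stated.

ladder();
translate([0, -1585, 0]) staircase();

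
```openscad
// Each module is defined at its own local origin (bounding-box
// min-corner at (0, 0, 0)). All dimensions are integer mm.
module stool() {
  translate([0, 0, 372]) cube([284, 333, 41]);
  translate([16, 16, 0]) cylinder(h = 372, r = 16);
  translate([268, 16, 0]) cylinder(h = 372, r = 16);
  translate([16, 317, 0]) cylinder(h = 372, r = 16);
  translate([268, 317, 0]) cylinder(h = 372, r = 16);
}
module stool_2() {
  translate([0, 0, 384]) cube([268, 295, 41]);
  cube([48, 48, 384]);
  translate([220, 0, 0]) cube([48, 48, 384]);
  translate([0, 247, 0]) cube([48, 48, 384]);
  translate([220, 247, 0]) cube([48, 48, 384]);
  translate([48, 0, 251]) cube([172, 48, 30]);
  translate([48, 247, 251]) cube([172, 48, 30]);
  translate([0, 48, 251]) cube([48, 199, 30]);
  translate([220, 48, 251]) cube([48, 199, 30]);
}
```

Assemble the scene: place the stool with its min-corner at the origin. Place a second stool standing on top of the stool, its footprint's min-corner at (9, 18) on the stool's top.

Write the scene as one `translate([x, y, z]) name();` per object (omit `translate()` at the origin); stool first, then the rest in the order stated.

stool();
translate([9, 18, 413]) stool_2();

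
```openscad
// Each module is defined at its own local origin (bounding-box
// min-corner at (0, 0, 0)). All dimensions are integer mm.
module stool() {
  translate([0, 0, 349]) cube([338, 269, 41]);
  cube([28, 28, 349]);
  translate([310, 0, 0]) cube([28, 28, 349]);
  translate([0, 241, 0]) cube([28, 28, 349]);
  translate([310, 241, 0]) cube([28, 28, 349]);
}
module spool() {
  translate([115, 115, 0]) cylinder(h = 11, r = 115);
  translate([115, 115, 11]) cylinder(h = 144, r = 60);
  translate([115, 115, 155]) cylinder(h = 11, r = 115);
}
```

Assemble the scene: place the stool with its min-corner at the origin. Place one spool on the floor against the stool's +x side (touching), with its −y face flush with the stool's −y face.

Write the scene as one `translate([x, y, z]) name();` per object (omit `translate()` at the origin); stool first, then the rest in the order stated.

stool();
translate([338, 0, 0]) spool();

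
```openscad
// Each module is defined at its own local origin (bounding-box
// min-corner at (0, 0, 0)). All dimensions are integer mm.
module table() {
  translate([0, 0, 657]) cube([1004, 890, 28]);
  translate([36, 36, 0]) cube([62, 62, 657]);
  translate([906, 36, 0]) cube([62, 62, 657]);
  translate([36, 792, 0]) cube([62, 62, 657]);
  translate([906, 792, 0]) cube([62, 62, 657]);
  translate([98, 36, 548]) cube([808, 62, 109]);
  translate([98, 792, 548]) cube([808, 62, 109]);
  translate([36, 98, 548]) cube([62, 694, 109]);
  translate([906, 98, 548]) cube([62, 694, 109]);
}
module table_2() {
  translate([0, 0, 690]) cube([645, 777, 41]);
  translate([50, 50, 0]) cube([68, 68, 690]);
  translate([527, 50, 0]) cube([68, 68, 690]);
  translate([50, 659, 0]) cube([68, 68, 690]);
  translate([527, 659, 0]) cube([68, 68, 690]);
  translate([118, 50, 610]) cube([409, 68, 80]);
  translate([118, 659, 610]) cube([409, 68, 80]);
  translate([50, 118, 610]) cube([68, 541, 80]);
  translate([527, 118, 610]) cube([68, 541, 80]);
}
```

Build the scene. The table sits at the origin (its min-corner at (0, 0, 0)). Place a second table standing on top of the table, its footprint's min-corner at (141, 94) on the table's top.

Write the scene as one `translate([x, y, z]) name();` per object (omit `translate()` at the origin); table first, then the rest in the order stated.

table();
translate([141, 94, 685]) table_2();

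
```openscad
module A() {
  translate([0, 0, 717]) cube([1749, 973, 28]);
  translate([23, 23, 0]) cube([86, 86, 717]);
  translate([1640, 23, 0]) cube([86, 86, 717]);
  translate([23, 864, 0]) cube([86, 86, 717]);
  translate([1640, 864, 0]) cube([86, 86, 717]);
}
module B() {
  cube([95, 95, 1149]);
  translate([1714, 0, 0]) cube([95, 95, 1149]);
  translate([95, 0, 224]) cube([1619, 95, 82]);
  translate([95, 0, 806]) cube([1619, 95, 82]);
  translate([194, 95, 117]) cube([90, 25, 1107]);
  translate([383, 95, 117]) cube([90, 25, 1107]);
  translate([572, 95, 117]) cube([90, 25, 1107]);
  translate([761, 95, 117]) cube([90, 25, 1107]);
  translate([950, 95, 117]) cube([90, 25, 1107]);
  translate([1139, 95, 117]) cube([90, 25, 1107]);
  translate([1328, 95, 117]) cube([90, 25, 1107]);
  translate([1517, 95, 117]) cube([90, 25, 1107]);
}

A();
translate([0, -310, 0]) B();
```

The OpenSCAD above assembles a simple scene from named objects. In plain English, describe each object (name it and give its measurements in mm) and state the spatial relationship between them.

A is a table: top 1749 mm (x) × 973 mm (y), 28 mm thick, upper face at z = 745 mm, on four 86×86 mm square legs, each inset 23 mm from the nearest pair of top edges, running from z = 0 to the bottom of the top.

B is a fence section. Two 95×95 mm posts, 1149 mm tall, stand on the floor with a clear span of 1619 mm between their inner faces. Two horizontal rails of 95×82 mm section span the gap between the posts with their undersides at z = 224 mm and z = 806 mm, flush with the posts' −y face. 8 pickets, each 90 mm wide, 25 mm thick and 1107 mm tall, are fixed to the +y face of the rails with their bottoms at z = 117 mm, evenly spaced across the span with equal gaps (rounded down to the nearest mm) at the −x end and between each pair — any rounding remainder accumulates at the +x end.

The fence section is on the floor beside the table on its −y side.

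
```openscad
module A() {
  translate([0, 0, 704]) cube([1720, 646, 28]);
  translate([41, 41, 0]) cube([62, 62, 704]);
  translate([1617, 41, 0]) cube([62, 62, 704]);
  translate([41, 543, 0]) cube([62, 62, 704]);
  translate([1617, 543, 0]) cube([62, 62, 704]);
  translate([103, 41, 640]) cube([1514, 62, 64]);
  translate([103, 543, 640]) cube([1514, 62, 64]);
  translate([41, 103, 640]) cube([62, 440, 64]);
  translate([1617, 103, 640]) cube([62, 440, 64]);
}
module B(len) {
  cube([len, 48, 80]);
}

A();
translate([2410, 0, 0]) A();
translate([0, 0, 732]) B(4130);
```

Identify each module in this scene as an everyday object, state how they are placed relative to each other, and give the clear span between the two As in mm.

Second table starts at x = 2410; first ends at x = 1720; clear span = 2410 − 1720 = 690 mm.

A is a table. B is a beam. A beam spans the tops of two tables. The clear span between the two tables is 690 mm.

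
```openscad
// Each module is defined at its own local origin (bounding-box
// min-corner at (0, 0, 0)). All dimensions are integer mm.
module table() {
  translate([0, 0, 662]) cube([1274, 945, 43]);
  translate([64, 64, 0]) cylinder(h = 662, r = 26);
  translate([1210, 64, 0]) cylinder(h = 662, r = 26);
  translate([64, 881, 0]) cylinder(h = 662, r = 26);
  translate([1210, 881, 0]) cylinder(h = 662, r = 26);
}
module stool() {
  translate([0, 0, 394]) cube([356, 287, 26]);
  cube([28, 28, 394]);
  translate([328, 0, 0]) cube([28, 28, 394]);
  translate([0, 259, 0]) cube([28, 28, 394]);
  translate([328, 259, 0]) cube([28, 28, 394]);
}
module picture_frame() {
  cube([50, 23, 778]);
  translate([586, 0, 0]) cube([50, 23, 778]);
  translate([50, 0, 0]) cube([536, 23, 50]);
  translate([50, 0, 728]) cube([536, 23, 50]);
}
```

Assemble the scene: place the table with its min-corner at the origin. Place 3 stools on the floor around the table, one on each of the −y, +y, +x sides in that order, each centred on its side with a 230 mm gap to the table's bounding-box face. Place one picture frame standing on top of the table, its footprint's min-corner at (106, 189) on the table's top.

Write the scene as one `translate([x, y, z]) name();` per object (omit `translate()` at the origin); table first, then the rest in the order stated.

table();
translate([459, -517, 0]) stool();
translate([459, 1175, 0]) stool();
translate([1504, 329, 0]) stool();
translate([106, 189, 705]) picture_frame();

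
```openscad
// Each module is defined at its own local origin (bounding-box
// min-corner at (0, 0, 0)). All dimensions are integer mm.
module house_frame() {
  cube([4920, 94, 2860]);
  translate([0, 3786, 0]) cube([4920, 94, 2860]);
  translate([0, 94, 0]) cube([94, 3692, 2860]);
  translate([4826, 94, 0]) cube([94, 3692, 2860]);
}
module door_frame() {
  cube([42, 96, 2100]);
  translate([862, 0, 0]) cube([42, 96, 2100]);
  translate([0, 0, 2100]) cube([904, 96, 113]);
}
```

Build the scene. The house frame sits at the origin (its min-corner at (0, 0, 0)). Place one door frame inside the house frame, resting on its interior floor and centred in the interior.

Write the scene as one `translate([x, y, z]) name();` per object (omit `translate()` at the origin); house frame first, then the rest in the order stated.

house_frame();
translate([2008, 1892, 0]) door_frame();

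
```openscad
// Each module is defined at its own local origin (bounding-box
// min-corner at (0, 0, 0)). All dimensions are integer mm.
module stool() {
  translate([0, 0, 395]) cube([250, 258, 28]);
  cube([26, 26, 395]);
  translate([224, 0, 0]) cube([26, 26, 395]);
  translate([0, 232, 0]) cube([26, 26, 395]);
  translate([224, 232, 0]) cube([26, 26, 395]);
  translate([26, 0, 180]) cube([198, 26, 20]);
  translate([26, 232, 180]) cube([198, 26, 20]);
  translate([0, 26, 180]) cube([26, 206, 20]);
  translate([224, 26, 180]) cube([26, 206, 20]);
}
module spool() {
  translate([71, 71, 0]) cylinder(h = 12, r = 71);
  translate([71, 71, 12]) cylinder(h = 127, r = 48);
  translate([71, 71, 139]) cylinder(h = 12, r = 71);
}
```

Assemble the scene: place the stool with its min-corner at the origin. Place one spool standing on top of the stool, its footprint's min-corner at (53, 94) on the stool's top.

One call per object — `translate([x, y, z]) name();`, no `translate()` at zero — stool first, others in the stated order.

stool();
translate([53, 94, 423]) spool();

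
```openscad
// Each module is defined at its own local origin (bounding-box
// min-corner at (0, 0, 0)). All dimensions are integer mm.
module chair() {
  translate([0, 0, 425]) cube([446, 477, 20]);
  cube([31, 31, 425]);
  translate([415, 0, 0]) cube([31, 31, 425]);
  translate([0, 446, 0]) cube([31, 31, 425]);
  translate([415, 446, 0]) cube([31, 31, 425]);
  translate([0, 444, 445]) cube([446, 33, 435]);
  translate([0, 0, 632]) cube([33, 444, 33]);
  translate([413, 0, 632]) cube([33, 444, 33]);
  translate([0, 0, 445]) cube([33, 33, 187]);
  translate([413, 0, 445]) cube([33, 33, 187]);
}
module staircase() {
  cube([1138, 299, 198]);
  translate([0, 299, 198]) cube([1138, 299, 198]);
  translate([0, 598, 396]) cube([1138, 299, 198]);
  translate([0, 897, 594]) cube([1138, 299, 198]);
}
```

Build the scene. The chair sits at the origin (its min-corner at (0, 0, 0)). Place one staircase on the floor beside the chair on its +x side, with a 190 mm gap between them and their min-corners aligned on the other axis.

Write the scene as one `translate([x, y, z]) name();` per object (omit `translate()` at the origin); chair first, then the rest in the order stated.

chair();
translate([636, 0, 0]) staircase();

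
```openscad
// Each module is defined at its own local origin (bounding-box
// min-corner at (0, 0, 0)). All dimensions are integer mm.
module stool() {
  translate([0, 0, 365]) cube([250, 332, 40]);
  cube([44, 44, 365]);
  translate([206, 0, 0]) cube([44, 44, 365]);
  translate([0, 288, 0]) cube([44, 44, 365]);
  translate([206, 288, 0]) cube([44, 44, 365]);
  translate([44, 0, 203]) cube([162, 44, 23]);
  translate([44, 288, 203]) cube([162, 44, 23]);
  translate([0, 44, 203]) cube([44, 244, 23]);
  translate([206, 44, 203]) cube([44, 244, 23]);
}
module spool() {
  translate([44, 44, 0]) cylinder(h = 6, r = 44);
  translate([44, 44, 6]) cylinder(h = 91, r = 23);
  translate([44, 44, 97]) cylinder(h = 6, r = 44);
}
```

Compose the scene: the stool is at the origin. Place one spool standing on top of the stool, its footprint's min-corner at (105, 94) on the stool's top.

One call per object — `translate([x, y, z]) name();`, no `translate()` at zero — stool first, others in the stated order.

stool();
translate([105, 94, 405]) spool();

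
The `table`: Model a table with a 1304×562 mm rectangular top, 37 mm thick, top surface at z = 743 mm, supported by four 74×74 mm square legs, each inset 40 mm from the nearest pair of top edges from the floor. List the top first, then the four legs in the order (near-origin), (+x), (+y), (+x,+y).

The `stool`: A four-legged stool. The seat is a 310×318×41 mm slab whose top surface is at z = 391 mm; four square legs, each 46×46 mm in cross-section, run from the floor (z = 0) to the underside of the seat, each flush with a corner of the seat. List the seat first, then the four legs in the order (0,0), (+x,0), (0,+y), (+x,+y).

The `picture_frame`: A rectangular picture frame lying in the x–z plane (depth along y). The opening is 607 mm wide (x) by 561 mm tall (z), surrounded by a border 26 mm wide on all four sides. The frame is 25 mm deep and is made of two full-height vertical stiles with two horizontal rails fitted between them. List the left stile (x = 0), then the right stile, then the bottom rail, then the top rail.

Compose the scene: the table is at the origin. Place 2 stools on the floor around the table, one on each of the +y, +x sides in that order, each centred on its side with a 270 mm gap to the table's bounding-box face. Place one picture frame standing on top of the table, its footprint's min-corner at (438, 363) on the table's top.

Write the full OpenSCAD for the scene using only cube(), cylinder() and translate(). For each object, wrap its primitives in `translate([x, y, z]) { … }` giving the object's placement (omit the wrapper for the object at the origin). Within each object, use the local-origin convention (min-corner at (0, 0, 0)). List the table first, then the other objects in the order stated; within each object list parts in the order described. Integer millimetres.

translate([0, 0, 706]) cube([1304, 562, 37]);
translate([40, 40, 0]) cube([74, 74, 706]);
translate([1190, 40, 0]) cube([74, 74, 706]);
translate([40, 448, 0]) cube([74, 74, 706]);
translate([1190, 448, 0]) cube([74, 74, 706]);
translate([497, 832, 0]) {
  translate([0, 0, 350]) cube([310, 318, 41]);
  cube([46, 46, 350]);
  translate([264, 0, 0]) cube([46, 46, 350]);
  translate([0, 272, 0]) cube([46, 46, 350]);
  translate([264, 272, 0]) cube([46, 46, 350]);
}
translate([1574, 122, 0]) {
  translate([0, 0, 350]) cube([310, 318, 41]);
  cube([46, 46, 350]);
  translate([264, 0, 0]) cube([46, 46, 350]);
  translate([0, 272, 0]) cube([46, 46, 350]);
  translate([264, 272, 0]) cube([46, 46, 350]);
}
translate([438, 363, 743]) {
  cube([26, 25, 613]);
  translate([633, 0, 0]) cube([26, 25, 613]);
  translate([26, 0, 0]) cube([607, 25, 26]);
  translate([26, 0, 587]) cube([607, 25, 26]);
}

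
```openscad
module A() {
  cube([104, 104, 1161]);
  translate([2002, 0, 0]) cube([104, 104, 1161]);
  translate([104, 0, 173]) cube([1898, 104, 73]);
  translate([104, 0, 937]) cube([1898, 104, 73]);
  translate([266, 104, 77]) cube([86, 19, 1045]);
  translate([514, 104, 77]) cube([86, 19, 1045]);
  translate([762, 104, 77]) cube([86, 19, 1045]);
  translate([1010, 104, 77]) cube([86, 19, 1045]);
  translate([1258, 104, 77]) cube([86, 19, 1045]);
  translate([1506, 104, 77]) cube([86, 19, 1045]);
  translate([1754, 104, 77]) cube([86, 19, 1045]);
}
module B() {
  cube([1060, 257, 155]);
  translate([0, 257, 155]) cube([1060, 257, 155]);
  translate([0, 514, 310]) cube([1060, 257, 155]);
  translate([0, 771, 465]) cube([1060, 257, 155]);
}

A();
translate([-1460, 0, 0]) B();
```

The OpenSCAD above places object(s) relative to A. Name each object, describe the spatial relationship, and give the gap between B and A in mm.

A is a fence section. B is a staircase. The staircase is on the floor beside the fence section on its −x side. The gap between the staircase and the fence section is 400 mm.

The staircase's nearest face is 400 mm from the fence section's −x face.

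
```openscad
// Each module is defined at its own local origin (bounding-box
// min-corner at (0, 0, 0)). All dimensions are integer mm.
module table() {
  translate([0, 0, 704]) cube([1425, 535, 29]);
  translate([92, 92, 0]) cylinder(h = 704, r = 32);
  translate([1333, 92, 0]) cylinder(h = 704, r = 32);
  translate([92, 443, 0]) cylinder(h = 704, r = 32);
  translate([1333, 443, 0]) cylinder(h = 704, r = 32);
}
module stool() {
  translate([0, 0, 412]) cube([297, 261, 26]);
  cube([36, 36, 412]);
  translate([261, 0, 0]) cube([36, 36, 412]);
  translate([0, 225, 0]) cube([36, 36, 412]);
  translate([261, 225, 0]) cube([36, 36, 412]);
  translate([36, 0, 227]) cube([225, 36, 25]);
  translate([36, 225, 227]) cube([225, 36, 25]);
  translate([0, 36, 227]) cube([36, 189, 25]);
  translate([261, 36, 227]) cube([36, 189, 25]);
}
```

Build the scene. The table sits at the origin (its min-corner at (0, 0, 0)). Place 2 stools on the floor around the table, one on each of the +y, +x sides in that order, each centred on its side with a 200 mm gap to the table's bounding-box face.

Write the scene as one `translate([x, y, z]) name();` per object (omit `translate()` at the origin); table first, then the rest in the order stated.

table();
translate([564, 735, 0]) stool();
translate([1625, 137, 0]) stool();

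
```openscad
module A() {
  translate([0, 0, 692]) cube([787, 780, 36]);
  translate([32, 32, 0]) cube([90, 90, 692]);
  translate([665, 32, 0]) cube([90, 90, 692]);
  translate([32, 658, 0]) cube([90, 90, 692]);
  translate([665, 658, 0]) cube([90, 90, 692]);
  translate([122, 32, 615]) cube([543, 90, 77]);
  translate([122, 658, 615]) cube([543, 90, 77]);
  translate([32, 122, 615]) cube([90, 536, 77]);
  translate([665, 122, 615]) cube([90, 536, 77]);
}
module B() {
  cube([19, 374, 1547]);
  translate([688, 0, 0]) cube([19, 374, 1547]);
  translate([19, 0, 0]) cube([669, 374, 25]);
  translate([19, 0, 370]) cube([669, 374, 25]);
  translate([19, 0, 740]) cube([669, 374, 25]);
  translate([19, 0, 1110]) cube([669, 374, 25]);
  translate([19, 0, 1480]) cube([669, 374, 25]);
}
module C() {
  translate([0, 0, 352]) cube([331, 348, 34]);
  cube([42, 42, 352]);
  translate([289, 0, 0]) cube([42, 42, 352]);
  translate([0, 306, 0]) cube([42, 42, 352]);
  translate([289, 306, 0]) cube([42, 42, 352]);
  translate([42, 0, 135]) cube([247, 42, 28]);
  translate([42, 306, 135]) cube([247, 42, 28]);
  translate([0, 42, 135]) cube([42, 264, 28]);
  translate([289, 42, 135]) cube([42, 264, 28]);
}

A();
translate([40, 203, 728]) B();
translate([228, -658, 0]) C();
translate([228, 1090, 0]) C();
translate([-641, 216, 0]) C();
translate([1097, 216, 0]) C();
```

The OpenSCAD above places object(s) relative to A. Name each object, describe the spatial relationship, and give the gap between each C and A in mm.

Each stool's nearest face is 310 mm from the table's bounding box.

A is a table. B is a bookshelf. C is a stool. The bookshelf is on top of the table, centred. Four stools sit around the table at the −y, +y, −x, +x sides. The gap between each stool and the table is 310 mm.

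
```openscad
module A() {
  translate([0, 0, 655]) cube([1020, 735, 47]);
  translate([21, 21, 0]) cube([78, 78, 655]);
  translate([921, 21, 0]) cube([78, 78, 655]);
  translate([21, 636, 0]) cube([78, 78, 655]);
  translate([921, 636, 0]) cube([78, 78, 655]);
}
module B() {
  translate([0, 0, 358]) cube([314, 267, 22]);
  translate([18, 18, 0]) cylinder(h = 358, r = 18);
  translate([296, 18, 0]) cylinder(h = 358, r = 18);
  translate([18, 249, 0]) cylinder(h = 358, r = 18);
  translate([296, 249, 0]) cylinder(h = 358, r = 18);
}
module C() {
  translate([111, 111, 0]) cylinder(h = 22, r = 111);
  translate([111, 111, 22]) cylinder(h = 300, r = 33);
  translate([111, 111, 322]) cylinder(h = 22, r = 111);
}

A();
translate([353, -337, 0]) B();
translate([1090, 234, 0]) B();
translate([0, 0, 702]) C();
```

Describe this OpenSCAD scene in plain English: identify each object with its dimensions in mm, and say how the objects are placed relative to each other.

A is a table: top 1020 mm (x) × 735 mm (y), 47 mm thick, upper face at z = 702 mm, on four 78×78 mm square legs, each inset 21 mm from the nearest pair of top edges, running from z = 0 to the bottom of the top.

B is a four-legged stool. The seat is 314×267 mm, 22 mm thick, top at z = 380 mm. It stands on four round legs, each 36 mm in diameter, from z = 0 to the seat underside, each leg's axis is inset half a diameter from the nearest pair of seat edges (so the leg's bounding box is flush with the corner).

C is a spool: two coaxial disc flanges of radius 111 mm and thickness 22 mm, joined by a core cylinder of radius 33 mm and height 300 mm. The lower flange rests on z = 0 and the three cylinders share a vertical axis.

Two stools sit around the table at the −y, +x sides. The spool is on top of the table.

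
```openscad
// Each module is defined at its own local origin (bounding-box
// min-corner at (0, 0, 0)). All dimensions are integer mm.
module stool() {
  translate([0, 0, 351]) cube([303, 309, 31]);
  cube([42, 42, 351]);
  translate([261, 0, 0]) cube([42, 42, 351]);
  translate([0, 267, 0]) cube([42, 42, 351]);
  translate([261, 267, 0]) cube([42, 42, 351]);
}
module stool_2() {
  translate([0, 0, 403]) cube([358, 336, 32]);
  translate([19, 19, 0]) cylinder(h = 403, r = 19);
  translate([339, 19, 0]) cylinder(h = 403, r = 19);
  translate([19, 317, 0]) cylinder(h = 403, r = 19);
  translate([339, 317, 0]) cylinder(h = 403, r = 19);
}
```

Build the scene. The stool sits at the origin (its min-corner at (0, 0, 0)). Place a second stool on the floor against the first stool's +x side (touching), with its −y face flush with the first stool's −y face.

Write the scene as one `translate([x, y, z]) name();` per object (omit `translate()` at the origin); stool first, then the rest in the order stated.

stool();
translate([303, 0, 0]) stool_2();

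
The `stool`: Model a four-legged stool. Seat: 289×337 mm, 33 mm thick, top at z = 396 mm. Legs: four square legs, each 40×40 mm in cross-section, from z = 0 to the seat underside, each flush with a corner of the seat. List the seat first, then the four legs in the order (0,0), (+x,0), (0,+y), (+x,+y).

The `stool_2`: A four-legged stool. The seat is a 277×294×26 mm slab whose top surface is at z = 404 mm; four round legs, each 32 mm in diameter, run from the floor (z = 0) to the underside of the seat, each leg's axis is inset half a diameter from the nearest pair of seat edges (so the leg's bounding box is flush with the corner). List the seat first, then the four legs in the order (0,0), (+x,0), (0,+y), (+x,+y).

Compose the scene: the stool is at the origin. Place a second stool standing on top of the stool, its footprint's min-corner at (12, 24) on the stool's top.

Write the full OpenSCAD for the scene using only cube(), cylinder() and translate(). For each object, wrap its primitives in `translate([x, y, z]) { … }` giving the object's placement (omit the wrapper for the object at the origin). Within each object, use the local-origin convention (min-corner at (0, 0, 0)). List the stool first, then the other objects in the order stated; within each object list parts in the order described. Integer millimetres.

translate([0, 0, 363]) cube([289, 337, 33]);
cube([40, 40, 363]);
translate([249, 0, 0]) cube([40, 40, 363]);
translate([0, 297, 0]) cube([40, 40, 363]);
translate([249, 297, 0]) cube([40, 40, 363]);
translate([12, 24, 396]) {
  translate([0, 0, 378]) cube([277, 294, 26]);
  translate([16, 16, 0]) cylinder(h = 378, r = 16);
  translate([261, 16, 0]) cylinder(h = 378, r = 16);
  translate([16, 278, 0]) cylinder(h = 378, r = 16);
  translate([261, 278, 0]) cylinder(h = 378, r = 16);
}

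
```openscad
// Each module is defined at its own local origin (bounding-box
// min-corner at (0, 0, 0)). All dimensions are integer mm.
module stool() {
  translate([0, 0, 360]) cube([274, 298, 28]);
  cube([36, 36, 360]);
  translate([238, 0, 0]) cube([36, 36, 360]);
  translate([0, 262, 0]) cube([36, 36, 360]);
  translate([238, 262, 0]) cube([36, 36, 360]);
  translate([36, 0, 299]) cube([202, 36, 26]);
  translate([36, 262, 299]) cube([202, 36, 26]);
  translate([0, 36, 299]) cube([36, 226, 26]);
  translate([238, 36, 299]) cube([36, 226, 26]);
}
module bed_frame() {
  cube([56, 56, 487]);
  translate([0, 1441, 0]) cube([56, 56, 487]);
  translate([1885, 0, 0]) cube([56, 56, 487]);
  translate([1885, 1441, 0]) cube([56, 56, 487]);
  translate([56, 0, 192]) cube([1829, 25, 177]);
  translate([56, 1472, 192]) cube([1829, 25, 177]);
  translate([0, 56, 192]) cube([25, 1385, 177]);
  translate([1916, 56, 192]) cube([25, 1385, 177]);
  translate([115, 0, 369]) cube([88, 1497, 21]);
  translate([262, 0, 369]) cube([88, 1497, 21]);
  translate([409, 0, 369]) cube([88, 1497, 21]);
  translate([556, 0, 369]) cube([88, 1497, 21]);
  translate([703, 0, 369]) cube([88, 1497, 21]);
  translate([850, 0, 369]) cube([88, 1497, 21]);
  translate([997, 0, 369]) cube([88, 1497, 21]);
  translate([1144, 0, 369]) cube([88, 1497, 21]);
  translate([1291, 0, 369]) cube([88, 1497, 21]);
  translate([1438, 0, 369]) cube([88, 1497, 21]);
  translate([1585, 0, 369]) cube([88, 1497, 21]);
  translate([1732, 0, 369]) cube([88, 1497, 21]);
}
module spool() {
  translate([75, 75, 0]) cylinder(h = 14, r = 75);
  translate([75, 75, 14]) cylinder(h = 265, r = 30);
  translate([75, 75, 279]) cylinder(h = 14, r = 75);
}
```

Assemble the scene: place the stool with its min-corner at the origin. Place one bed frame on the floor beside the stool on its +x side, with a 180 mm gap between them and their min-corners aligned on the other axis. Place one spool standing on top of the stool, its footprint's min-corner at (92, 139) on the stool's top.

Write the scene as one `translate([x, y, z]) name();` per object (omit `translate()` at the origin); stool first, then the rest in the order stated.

stool();
translate([454, 0, 0]) bed_frame();
translate([92, 139, 388]) spool();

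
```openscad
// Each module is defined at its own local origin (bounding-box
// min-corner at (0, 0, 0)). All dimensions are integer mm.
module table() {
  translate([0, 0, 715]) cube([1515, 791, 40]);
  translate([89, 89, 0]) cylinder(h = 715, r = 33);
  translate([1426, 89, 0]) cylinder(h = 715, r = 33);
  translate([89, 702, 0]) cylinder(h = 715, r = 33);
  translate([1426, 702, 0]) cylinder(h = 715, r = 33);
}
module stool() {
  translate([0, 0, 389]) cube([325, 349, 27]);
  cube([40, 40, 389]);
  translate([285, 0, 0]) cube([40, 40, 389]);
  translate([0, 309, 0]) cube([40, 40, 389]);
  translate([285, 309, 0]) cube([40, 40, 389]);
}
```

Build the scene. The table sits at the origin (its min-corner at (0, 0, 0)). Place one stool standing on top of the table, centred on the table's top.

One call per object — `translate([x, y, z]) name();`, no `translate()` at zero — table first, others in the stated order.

table();
translate([595, 221, 755]) stool();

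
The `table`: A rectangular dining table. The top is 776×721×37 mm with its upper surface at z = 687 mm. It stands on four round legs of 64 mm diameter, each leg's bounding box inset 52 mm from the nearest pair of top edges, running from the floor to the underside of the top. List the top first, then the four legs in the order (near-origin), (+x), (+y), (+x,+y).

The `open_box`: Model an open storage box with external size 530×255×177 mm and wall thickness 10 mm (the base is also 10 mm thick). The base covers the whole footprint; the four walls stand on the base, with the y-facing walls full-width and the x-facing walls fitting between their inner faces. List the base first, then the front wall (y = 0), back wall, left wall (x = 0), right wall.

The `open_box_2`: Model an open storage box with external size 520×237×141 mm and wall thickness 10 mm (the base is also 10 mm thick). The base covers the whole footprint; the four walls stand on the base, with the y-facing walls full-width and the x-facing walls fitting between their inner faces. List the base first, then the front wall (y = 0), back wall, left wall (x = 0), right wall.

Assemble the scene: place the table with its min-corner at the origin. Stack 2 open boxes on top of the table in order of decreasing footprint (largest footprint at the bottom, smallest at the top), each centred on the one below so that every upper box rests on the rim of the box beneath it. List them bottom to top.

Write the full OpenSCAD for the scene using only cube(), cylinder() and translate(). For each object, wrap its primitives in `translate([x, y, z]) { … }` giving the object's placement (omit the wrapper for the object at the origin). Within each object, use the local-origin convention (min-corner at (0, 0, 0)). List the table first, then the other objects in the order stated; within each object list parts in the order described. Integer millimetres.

translate([0, 0, 650]) cube([776, 721, 37]);
translate([84, 84, 0]) cylinder(h = 650, r = 32);
translate([692, 84, 0]) cylinder(h = 650, r = 32);
translate([84, 637, 0]) cylinder(h = 650, r = 32);
translate([692, 637, 0]) cylinder(h = 650, r = 32);
translate([123, 233, 687]) {
  cube([530, 255, 10]);
  translate([0, 0, 10]) cube([530, 10, 167]);
  translate([0, 245, 10]) cube([530, 10, 167]);
  translate([0, 10, 10]) cube([10, 235, 167]);
  translate([520, 10, 10]) cube([10, 235, 167]);
}
translate([128, 242, 864]) {
  cube([520, 237, 10]);
  translate([0, 0, 10]) cube([520, 10, 131]);
  translate([0, 227, 10]) cube([520, 10, 131]);
  translate([0, 10, 10]) cube([10, 217, 131]);
  translate([510, 10, 10]) cube([10, 217, 131]);
}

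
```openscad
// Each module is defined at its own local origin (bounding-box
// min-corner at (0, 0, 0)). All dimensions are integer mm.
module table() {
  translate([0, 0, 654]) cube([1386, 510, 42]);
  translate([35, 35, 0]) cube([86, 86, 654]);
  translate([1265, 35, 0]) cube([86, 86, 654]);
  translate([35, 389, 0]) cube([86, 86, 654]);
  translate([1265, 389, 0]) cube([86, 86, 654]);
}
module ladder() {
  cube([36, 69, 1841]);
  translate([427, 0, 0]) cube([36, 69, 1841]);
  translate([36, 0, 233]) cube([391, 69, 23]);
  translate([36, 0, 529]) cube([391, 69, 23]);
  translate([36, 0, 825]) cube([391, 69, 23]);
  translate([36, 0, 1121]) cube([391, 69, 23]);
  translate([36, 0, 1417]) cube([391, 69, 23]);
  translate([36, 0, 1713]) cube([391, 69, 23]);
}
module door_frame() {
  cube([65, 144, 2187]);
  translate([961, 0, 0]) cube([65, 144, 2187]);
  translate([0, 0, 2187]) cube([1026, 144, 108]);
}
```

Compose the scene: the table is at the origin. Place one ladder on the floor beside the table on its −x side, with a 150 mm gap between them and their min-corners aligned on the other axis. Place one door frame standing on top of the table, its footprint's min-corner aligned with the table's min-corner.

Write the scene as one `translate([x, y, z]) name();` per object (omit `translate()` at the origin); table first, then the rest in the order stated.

table();
translate([-613, 0, 0]) ladder();
translate([0, 0, 696]) door_frame();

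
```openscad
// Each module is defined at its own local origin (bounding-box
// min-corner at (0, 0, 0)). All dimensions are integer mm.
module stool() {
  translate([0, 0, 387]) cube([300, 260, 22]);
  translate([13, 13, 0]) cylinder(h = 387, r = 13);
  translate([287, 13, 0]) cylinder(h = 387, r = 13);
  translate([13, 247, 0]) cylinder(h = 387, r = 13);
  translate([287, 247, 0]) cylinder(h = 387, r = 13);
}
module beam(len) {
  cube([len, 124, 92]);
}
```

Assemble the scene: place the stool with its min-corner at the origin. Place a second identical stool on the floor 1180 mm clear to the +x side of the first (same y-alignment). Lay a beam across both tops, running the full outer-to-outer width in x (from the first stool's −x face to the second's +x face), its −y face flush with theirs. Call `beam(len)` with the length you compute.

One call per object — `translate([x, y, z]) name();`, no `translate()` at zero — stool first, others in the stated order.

stool();
translate([1480, 0, 0]) stool();
translate([0, 0, 409]) beam(1780);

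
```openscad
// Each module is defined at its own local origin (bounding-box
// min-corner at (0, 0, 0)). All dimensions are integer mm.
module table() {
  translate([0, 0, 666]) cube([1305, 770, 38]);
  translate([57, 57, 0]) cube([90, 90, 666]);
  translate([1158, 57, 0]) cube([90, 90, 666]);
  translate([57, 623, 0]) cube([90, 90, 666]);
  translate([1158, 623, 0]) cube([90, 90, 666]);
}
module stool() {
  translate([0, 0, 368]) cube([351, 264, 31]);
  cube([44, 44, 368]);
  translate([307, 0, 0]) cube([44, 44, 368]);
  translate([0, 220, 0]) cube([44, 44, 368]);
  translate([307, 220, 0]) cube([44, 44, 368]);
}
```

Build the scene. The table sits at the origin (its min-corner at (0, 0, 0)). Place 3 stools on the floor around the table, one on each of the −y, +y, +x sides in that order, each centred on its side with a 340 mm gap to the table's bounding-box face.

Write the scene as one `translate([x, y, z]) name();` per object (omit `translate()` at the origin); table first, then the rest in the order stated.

table();
translate([477, -604, 0]) stool();
translate([477, 1110, 0]) stool();
translate([1645, 253, 0]) stool();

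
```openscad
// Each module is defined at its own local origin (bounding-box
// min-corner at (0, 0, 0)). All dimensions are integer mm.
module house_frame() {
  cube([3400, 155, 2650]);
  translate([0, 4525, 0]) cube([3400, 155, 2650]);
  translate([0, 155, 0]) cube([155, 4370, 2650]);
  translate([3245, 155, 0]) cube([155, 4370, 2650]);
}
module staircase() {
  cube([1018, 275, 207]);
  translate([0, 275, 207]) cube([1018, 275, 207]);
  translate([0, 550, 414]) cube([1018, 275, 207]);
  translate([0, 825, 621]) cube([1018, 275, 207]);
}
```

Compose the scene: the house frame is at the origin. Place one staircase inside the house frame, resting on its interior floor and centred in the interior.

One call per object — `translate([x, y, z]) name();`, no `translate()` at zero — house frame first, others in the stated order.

house_frame();
translate([1191, 1790, 0]) staircase();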